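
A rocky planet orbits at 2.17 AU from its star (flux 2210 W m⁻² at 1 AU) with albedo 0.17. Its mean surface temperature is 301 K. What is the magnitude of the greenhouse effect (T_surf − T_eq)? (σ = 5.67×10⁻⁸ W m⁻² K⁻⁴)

ΔT ≈ 97.4 K

S = 2210/2.17² = 469.3 W m⁻².
T_eq = [S(1−A)/(4σ)]^(1/4) = [469.3×0.83/(4×5.67×10⁻⁸)]^(1/4) = 203.6 K.
ΔT = T_surf − T_eq = 301 − 203.6.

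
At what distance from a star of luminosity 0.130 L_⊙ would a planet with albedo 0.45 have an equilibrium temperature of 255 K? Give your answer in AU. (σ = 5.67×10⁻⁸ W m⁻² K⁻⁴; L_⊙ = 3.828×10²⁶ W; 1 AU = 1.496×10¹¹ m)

L = 0.130 × 3.828×10²⁶ = 4.98×10²⁵ W.
From T_eq⁴ = L(1−A)/(16πσd²): d = √[L(1−A)/(16πσT_eq⁴)].
d = √[4.98×10²⁵ × 0.55 / (16π × 5.67×10⁻⁸ × (255)⁴)] = 4.77×10¹⁰ m = 0.319 AU.

d ≈ 0.319 AU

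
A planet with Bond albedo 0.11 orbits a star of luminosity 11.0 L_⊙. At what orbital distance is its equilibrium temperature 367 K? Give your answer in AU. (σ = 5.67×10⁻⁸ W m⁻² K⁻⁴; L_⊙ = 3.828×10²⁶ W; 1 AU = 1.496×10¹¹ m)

d ≈ 1.80 AU

L = 11.0 × 3.828×10²⁶ = 4.21×10²⁷ W.
From T_eq⁴ = L(1−A)/(16πσd²): d = √[L(1−A)/(16πσT_eq⁴)].
d = √[4.21×10²⁷ × 0.89 / (16π × 5.67×10⁻⁸ × (367)⁴)] = 2.69×10¹¹ m = 1.80 AU.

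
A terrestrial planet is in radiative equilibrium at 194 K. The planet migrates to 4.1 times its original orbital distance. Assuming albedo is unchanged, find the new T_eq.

T_eq ∝ L^(1/4) · d^(−1/2).
T′ = 194 / 4.1^(1/2) = 95.8 K.

T_eq ≈ 95.8 K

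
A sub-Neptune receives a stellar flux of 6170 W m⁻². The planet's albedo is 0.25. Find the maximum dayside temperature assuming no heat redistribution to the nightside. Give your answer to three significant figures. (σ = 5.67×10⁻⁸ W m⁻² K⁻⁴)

T_ss ≈ 534 K

With no redistribution each surface element balances locally: S(1−A) = σT⁴.
T = [6170 × 0.75 / 5.67×10⁻⁸]^(1/4) = (8.16×10¹⁰)^(1/4) = 534 K.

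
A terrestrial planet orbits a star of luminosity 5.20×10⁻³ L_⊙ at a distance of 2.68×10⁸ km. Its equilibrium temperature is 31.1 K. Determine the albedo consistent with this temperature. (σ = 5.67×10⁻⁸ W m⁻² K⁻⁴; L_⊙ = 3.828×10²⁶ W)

A ≈ 0.90

d = 2.68×10⁸ km = 2.68×10¹¹ m.
L = 5.20×10⁻³ × 3.828×10²⁶ = 1.99×10²⁴ W.
Flux: S = L/(4πd²) = 1.99×10²⁴/(4π×(2.68×10¹¹)²) = 2.21 W m⁻².
From T_eq⁴ = S(1−A)/(4σ): 1−A = 4σT_eq⁴/S.
1−A = 4 × 5.67×10⁻⁸ × (31.1)⁴ / 2.21 = 0.096.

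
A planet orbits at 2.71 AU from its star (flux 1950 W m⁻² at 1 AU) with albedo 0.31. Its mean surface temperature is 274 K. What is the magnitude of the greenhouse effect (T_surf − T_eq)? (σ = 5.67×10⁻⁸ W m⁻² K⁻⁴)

S = 1950/2.71² = 265.5 W m⁻².
T_eq = [S(1−A)/(4σ)]^(1/4) = [265.5×0.69/(4×5.67×10⁻⁸)]^(1/4) = 168.6 K.
ΔT = T_surf − T_eq = 274 − 168.6.

ΔT ≈ 105.4 K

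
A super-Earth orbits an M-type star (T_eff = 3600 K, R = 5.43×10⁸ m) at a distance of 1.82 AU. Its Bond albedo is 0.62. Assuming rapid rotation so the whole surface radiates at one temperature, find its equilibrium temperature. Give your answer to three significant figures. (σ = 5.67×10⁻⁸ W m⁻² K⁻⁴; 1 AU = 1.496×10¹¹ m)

d = 1.82 AU = 2.72×10¹¹ m.
L = 4πR_⋆²σT_⋆⁴ = 4π(5.43×10⁸)² × 5.67×10⁻⁸ × (3600)⁴ = 3.53×10²⁵ W.
S = L/(4πd²) = 37.9 W m⁻².
Energy balance: absorbed = emitted ⇒ πR²·S(1−A) = 4πR²·σT_eq⁴, so T_eq⁴ = S(1−A)/(4σ).
T_eq = [37.9 × 0.38 / (4 × 5.67×10⁻⁸)]^(1/4) = (6.35×10⁷)^(1/4) = 89.3 K.

T_eq ≈ 89.3 K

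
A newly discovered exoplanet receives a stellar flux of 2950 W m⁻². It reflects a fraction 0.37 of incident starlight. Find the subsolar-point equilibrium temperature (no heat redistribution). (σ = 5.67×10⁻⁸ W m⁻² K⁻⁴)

T_ss ≈ 425 K

At the subsolar point the surface absorbs S(1−A) and emits σT⁴ per unit area — no factor of 4, since only the local patch is in balance.
T = [2950 × 0.63 / 5.67×10⁻⁸]^(1/4) = (3.28×10¹⁰)^(1/4) = 425 K.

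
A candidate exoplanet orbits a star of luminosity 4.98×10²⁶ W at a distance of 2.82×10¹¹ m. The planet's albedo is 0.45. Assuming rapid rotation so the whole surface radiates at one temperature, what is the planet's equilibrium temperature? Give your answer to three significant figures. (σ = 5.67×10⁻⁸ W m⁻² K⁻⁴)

Flux: S = L/(4πd²) = 4.98×10²⁶/(4π×(2.82×10¹¹)²) = 498 W m⁻².
Energy balance: absorbed = emitted ⇒ πR²·S(1−A) = 4πR²·σT_eq⁴, so T_eq⁴ = S(1−A)/(4σ).
T_eq = [498 × 0.55 / (4 × 5.67×10⁻⁸)]^(1/4) = (1.21×10⁹)^(1/4) = 186 K.

T_eq ≈ 186 K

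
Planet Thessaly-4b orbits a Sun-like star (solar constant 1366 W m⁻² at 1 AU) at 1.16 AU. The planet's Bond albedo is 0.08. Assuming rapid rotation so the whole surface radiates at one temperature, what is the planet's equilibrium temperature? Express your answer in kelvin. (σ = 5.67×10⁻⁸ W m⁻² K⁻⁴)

T_eq ≈ 253 K

Flux at 1.16 AU: S = 1366/1.16² = 1020 W m⁻².
Energy balance: absorbed = emitted ⇒ πR²·S(1−A) = 4πR²·σT_eq⁴, so T_eq⁴ = S(1−A)/(4σ).
T_eq = [1020 × 0.92 / (4 × 5.67×10⁻⁸)]^(1/4) = (4.12×10⁹)^(1/4) = 253 K.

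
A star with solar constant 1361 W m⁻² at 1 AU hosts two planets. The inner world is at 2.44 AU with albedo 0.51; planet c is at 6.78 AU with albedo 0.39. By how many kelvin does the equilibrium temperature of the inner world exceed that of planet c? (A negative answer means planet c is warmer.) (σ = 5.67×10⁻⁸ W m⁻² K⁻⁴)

ΔT ≈ 54.6 K

T_eq = [S₀(1−A)/(4σd²)]^(1/4), so T ∝ (1−A)^(1/4) / √d.
T₁ = [1361×0.49/(4×5.67×10⁻⁸×2.44²)]^(1/4) = 149.08 K.
T₂ = [1361×0.61/(4×5.67×10⁻⁸×6.78²)]^(1/4) = 94.47 K.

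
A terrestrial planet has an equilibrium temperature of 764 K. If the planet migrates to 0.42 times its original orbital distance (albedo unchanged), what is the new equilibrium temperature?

T_eq ∝ L^(1/4) · d^(−1/2).
T′ = 764 / 0.42^(1/2) = 1180 K.

T_eq ≈ 1180 K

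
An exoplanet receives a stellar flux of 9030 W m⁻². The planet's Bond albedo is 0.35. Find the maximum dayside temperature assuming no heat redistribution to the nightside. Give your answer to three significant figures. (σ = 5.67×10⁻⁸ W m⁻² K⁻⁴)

T_ss ≈ 567 K

With no redistribution each surface element balances locally: S(1−A) = σT⁴.
T = [9030 × 0.65 / 5.67×10⁻⁸]^(1/4) = (1.04×10¹¹)^(1/4) = 567 K.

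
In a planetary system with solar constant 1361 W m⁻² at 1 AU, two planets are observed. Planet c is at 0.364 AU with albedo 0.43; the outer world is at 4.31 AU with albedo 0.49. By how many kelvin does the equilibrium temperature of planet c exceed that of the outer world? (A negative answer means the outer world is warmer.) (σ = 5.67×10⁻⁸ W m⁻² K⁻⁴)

T_eq = [S₀(1−A)/(4σd²)]^(1/4), so T ∝ (1−A)^(1/4) / √d.
T₁ = [1361×0.57/(4×5.67×10⁻⁸×0.364²)]^(1/4) = 400.84 K.
T₂ = [1361×0.51/(4×5.67×10⁻⁸×4.31²)]^(1/4) = 113.29 K.

ΔT ≈ 287.5 K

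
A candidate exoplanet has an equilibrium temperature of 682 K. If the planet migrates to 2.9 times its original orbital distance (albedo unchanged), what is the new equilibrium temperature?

T_eq ∝ L^(1/4) · d^(−1/2).
T′ = 682 / 2.9^(1/2) = 400 K.

T_eq ≈ 400 K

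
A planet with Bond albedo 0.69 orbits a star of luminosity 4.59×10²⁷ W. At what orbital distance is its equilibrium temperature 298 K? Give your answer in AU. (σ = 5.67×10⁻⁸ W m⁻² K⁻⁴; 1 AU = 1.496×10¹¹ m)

d ≈ 1.68 AU

From T_eq⁴ = L(1−A)/(16πσd²): d = √[L(1−A)/(16πσT_eq⁴)].
d = √[4.59×10²⁷ × 0.31 / (16π × 5.67×10⁻⁸ × (298)⁴)] = 2.52×10¹¹ m = 1.68 AU.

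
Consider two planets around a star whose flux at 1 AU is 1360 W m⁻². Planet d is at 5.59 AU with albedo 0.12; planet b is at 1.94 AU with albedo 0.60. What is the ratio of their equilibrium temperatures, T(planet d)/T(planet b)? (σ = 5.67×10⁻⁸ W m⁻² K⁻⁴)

T_eq = [S₀(1−A)/(4σd²)]^(1/4), so T ∝ (1−A)^(1/4) / √d.
T₁ = [1360×0.88/(4×5.67×10⁻⁸×5.59²)]^(1/4) = 114.00 K.
T₂ = [1360×0.40/(4×5.67×10⁻⁸×1.94²)]^(1/4) = 158.89 K.

T₁/T₂ ≈ 0.717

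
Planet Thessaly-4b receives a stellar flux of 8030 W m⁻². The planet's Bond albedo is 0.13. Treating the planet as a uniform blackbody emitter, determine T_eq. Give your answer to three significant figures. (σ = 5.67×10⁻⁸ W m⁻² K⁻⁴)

Energy balance: absorbed = emitted ⇒ πR²·S(1−A) = 4πR²·σT_eq⁴, so T_eq⁴ = S(1−A)/(4σ).
T_eq = [8030 × 0.87 / (4 × 5.67×10⁻⁸)]^(1/4) = (3.08×10¹⁰)^(1/4) = 419 K.

T_eq ≈ 419 K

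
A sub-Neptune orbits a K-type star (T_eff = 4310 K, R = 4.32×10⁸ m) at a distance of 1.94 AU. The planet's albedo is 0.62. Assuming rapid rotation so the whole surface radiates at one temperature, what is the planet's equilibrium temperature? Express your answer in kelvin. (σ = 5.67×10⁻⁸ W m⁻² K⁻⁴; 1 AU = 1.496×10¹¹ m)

T_eq ≈ 92.3 K

d = 1.94 AU = 2.90×10¹¹ m.
L = 4πR_⋆²σT_⋆⁴ = 4π(4.32×10⁸)² × 5.67×10⁻⁸ × (4310)⁴ = 4.59×10²⁵ W.
S = L/(4πd²) = 43.4 W m⁻².
Energy balance: absorbed = emitted ⇒ πR²·S(1−A) = 4πR²·σT_eq⁴, so T_eq⁴ = S(1−A)/(4σ).
T_eq = [43.4 × 0.38 / (4 × 5.67×10⁻⁸)]^(1/4) = (7.26×10⁷)^(1/4) = 92.3 K.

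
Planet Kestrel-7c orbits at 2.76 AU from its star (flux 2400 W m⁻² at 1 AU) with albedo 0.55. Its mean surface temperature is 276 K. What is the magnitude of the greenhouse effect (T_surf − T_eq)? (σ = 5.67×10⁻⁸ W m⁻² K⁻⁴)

S = 2400/2.76² = 315.1 W m⁻².
T_eq = [S(1−A)/(4σ)]^(1/4) = [315.1×0.45/(4×5.67×10⁻⁸)]^(1/4) = 158.1 K.
ΔT = T_surf − T_eq = 276 − 158.1.

ΔT ≈ 117.9 K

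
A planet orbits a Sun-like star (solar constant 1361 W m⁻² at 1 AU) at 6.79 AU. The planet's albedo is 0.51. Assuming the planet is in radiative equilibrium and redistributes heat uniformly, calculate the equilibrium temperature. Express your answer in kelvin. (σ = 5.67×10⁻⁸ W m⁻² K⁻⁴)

T_eq ≈ 89.4 K

Flux at 6.79 AU: S = 1361/6.79² = 29.5 W m⁻².
Energy balance: absorbed = emitted ⇒ πR²·S(1−A) = 4πR²·σT_eq⁴, so T_eq⁴ = S(1−A)/(4σ).
T_eq = [29.5 × 0.49 / (4 × 5.67×10⁻⁸)]^(1/4) = (6.38×10⁷)^(1/4) = 89.4 K.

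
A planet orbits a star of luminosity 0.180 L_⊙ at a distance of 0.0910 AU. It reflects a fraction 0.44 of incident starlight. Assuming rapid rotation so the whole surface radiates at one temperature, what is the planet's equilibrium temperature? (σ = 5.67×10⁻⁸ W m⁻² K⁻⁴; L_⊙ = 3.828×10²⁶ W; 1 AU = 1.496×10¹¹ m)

T_eq ≈ 520 K

d = 0.0910 AU = 1.36×10¹⁰ m.
L = 0.180 × 3.828×10²⁶ = 6.89×10²⁵ W.
Flux: S = L/(4πd²) = 6.89×10²⁵/(4π×(1.36×10¹⁰)²) = 2.96×10⁴ W m⁻².
Energy balance: absorbed = emitted ⇒ πR²·S(1−A) = 4πR²·σT_eq⁴, so T_eq⁴ = S(1−A)/(4σ).
T_eq = [2.96×10⁴ × 0.56 / (4 × 5.67×10⁻⁸)]^(1/4) = (7.31×10¹⁰)^(1/4) = 520 K.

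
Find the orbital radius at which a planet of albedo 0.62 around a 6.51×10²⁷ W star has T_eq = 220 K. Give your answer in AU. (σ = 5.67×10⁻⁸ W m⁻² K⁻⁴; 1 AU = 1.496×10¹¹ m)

d ≈ 4.07 AU

From T_eq⁴ = L(1−A)/(16πσd²): d = √[L(1−A)/(16πσT_eq⁴)].
d = √[6.51×10²⁷ × 0.38 / (16π × 5.67×10⁻⁸ × (220)⁴)] = 6.09×10¹¹ m = 4.07 AU.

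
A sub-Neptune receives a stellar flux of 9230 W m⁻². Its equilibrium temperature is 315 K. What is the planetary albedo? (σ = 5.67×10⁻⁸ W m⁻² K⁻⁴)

From T_eq⁴ = S(1−A)/(4σ): 1−A = 4σT_eq⁴/S.
1−A = 4 × 5.67×10⁻⁸ × (315)⁴ / 9230 = 0.242.

A ≈ 0.76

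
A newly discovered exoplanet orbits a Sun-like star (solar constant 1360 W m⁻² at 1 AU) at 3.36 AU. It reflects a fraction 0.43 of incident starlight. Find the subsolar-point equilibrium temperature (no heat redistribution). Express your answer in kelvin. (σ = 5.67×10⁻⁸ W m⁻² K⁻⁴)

T_ss ≈ 187 K

Flux at 3.36 AU: S = 1360/3.36² = 120 W m⁻².
At the subsolar point the surface absorbs S(1−A) and emits σT⁴ per unit area — no factor of 4, since only the local patch is in balance.
T = [120 × 0.57 / 5.67×10⁻⁸]^(1/4) = (1.21×10⁹)^(1/4) = 187 K.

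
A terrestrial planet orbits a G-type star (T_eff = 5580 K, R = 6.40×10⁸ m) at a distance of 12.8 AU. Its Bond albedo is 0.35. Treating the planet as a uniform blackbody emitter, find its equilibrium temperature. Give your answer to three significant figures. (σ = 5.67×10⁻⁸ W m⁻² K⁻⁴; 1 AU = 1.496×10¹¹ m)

d = 12.8 AU = 1.91×10¹² m.
L = 4πR_⋆²σT_⋆⁴ = 4π(6.40×10⁸)² × 5.67×10⁻⁸ × (5580)⁴ = 2.83×10²⁶ W.
S = L/(4πd²) = 6.14 W m⁻².
Energy balance: absorbed = emitted ⇒ πR²·S(1−A) = 4πR²·σT_eq⁴, so T_eq⁴ = S(1−A)/(4σ).
T_eq = [6.14 × 0.65 / (4 × 5.67×10⁻⁸)]^(1/4) = (1.76×10⁷)^(1/4) = 64.8 K.

T_eq ≈ 64.8 K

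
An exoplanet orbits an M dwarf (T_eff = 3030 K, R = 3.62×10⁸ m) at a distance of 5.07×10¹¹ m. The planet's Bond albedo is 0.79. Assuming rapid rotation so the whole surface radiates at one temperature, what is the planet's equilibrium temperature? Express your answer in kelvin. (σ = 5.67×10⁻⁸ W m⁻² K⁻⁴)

T_eq ≈ 38.8 K

L = 4πR_⋆²σT_⋆⁴ = 4π(3.62×10⁸)² × 5.67×10⁻⁸ × (3030)⁴ = 7.87×10²⁴ W.
S = L/(4πd²) = 2.44 W m⁻².
Energy balance: absorbed = emitted ⇒ πR²·S(1−A) = 4πR²·σT_eq⁴, so T_eq⁴ = S(1−A)/(4σ).
T_eq = [2.44 × 0.21 / (4 × 5.67×10⁻⁸)]^(1/4) = (2.26×10⁶)^(1/4) = 38.8 K.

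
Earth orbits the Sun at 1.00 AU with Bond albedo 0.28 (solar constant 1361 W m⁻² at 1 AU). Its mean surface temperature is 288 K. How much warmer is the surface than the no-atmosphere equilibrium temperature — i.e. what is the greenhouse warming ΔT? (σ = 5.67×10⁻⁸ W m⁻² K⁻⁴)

S = 1361/1.00² = 1361 W m⁻².
T_eq = [S(1−A)/(4σ)]^(1/4) = [1361×0.72/(4×5.67×10⁻⁸)]^(1/4) = 256.4 K.
ΔT = T_surf − T_eq = 288 − 256.4.

ΔT ≈ 31.6 K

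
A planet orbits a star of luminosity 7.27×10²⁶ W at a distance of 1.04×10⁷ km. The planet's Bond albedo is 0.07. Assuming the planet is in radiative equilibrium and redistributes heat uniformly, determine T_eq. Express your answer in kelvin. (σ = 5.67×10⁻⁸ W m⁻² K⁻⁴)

T_eq ≈ 1220 K

d = 1.04×10⁷ km = 1.04×10¹⁰ m.
Flux: S = L/(4πd²) = 7.27×10²⁶/(4π×(1.04×10¹⁰)²) = 5.35×10⁵ W m⁻².
Energy balance: absorbed = emitted ⇒ πR²·S(1−A) = 4πR²·σT_eq⁴, so T_eq⁴ = S(1−A)/(4σ).
T_eq = [5.35×10⁵ × 0.93 / (4 × 5.67×10⁻⁸)]^(1/4) = (2.19×10¹²)^(1/4) = 1220 K.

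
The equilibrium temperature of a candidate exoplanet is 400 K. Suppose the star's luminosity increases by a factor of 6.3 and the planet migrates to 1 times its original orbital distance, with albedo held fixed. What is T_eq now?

T_eq ∝ L^(1/4) · d^(−1/2).
T′ = 400 × 6.3^(1/4) / 1^(1/2) = 634 K.

T_eq ≈ 634 K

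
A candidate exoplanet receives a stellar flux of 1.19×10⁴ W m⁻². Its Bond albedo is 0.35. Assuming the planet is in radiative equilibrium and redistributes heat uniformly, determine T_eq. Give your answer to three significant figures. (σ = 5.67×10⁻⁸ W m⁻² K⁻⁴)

Energy balance: absorbed = emitted ⇒ πR²·S(1−A) = 4πR²·σT_eq⁴, so T_eq⁴ = S(1−A)/(4σ).
T_eq = [1.19×10⁴ × 0.65 / (4 × 5.67×10⁻⁸)]^(1/4) = (3.41×10¹⁰)^(1/4) = 430 K.

T_eq ≈ 430 K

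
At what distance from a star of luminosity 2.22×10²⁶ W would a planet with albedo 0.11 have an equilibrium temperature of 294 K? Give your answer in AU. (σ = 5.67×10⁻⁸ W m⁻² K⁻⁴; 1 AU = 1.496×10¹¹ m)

d ≈ 0.644 AU

From T_eq⁴ = L(1−A)/(16πσd²): d = √[L(1−A)/(16πσT_eq⁴)].
d = √[2.22×10²⁶ × 0.89 / (16π × 5.67×10⁻⁸ × (294)⁴)] = 9.63×10¹⁰ m = 0.644 AU.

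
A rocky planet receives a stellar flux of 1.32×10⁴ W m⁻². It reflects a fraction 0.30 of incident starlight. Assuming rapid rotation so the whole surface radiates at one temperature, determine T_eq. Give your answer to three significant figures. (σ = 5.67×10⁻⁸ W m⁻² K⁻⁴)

Energy balance: absorbed = emitted ⇒ πR²·S(1−A) = 4πR²·σT_eq⁴, so T_eq⁴ = S(1−A)/(4σ).
T_eq = [1.32×10⁴ × 0.70 / (4 × 5.67×10⁻⁸)]^(1/4) = (4.07×10¹⁰)^(1/4) = 449 K.

T_eq ≈ 449 K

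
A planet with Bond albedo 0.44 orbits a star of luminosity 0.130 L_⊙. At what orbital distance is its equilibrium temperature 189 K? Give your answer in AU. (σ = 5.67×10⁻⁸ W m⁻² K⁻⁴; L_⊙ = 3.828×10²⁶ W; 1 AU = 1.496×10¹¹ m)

d ≈ 0.585 AU

L = 0.130 × 3.828×10²⁶ = 4.98×10²⁵ W.
From T_eq⁴ = L(1−A)/(16πσd²): d = √[L(1−A)/(16πσT_eq⁴)].
d = √[4.98×10²⁵ × 0.56 / (16π × 5.67×10⁻⁸ × (189)⁴)] = 8.75×10¹⁰ m = 0.585 AU.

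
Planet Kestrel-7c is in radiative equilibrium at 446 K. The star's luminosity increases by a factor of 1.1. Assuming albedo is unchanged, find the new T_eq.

T_eq ≈ 457 K

T_eq ∝ L^(1/4) · d^(−1/2).
T′ = 446 × 1.1^(1/4) = 457 K.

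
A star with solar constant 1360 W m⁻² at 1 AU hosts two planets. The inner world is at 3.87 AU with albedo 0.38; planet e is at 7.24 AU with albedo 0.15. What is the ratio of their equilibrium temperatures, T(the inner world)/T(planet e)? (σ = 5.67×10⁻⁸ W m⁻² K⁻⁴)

T₁/T₂ ≈ 1.264

T_eq = [S₀(1−A)/(4σd²)]^(1/4), so T ∝ (1−A)^(1/4) / √d.
T₁ = [1360×0.62/(4×5.67×10⁻⁸×3.87²)]^(1/4) = 125.52 K.
T₂ = [1360×0.85/(4×5.67×10⁻⁸×7.24²)]^(1/4) = 99.30 K.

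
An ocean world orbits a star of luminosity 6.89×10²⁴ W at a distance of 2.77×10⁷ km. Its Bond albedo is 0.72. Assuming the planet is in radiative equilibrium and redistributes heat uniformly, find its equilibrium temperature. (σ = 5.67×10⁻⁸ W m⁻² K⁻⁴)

d = 2.77×10⁷ km = 2.77×10¹⁰ m.
Flux: S = L/(4πd²) = 6.89×10²⁴/(4π×(2.77×10¹⁰)²) = 715 W m⁻².
Energy balance: absorbed = emitted ⇒ πR²·S(1−A) = 4πR²·σT_eq⁴, so T_eq⁴ = S(1−A)/(4σ).
T_eq = [715 × 0.28 / (4 × 5.67×10⁻⁸)]^(1/4) = (8.82×10⁸)^(1/4) = 172 K.

T_eq ≈ 172 K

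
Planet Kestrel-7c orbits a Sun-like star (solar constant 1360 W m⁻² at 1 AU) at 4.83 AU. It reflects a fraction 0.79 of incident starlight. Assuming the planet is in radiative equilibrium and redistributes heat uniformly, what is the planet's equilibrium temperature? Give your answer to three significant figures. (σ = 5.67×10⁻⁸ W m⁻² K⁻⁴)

T_eq ≈ 85.7 K

Flux at 4.83 AU: S = 1360/4.83² = 58.3 W m⁻².
Energy balance: absorbed = emitted ⇒ πR²·S(1−A) = 4πR²·σT_eq⁴, so T_eq⁴ = S(1−A)/(4σ).
T_eq = [58.3 × 0.21 / (4 × 5.67×10⁻⁸)]^(1/4) = (5.40×10⁷)^(1/4) = 85.7 K.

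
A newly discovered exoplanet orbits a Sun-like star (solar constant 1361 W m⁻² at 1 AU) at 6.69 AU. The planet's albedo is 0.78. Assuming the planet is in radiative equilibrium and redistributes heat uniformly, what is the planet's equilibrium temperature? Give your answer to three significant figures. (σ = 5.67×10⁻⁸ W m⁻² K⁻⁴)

Flux at 6.69 AU: S = 1361/6.69² = 30.4 W m⁻².
Energy balance: absorbed = emitted ⇒ πR²·S(1−A) = 4πR²·σT_eq⁴, so T_eq⁴ = S(1−A)/(4σ).
T_eq = [30.4 × 0.22 / (4 × 5.67×10⁻⁸)]^(1/4) = (2.95×10⁷)^(1/4) = 73.7 K.

T_eq ≈ 73.7 K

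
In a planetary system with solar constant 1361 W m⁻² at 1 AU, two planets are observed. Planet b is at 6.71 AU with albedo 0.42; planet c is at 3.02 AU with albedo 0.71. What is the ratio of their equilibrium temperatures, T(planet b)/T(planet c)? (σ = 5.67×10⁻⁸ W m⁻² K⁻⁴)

T_eq = [S₀(1−A)/(4σd²)]^(1/4), so T ∝ (1−A)^(1/4) / √d.
T₁ = [1361×0.58/(4×5.67×10⁻⁸×6.71²)]^(1/4) = 93.77 K.
T₂ = [1361×0.29/(4×5.67×10⁻⁸×3.02²)]^(1/4) = 117.53 K.

T₁/T₂ ≈ 0.798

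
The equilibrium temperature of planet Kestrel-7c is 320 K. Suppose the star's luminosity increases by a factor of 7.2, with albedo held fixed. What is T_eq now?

T_eq ≈ 524 K

T_eq ∝ L^(1/4) · d^(−1/2).
T′ = 320 × 7.2^(1/4) = 524 K.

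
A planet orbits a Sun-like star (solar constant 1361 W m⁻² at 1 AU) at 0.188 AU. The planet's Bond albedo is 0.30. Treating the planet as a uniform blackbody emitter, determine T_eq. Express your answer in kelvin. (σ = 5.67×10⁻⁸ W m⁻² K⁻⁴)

Flux at 0.188 AU: S = 1361/0.188² = 3.85×10⁴ W m⁻².
Energy balance: absorbed = emitted ⇒ πR²·S(1−A) = 4πR²·σT_eq⁴, so T_eq⁴ = S(1−A)/(4σ).
T_eq = [3.85×10⁴ × 0.70 / (4 × 5.67×10⁻⁸)]^(1/4) = (1.19×10¹¹)^(1/4) = 587 K.

T_eq ≈ 587 K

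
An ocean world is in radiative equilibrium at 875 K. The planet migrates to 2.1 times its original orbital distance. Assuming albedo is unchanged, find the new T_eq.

T_eq ∝ L^(1/4) · d^(−1/2).
T′ = 875 / 2.1^(1/2) = 604 K.

T_eq ≈ 604 K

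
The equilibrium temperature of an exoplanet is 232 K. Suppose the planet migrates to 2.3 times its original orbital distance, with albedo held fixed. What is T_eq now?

T_eq ≈ 153 K

T_eq ∝ L^(1/4) · d^(−1/2).
T′ = 232 / 2.3^(1/2) = 153 K.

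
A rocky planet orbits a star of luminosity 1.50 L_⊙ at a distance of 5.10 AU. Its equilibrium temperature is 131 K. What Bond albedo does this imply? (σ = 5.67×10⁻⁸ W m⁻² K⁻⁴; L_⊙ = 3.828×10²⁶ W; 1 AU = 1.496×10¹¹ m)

A ≈ 0.15

d = 5.10 AU = 7.63×10¹¹ m.
L = 1.50 × 3.828×10²⁶ = 5.74×10²⁶ W.
Flux: S = L/(4πd²) = 5.74×10²⁶/(4π×(7.63×10¹¹)²) = 78.5 W m⁻².
From T_eq⁴ = S(1−A)/(4σ): 1−A = 4σT_eq⁴/S.
1−A = 4 × 5.67×10⁻⁸ × (131)⁴ / 78.5 = 0.851.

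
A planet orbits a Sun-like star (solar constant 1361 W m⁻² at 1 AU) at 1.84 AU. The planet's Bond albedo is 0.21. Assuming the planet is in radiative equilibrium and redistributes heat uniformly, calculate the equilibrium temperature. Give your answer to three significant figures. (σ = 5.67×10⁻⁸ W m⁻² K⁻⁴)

T_eq ≈ 193 K

Flux at 1.84 AU: S = 1361/1.84² = 402 W m⁻².
Energy balance: absorbed = emitted ⇒ πR²·S(1−A) = 4πR²·σT_eq⁴, so T_eq⁴ = S(1−A)/(4σ).
T_eq = [402 × 0.79 / (4 × 5.67×10⁻⁸)]^(1/4) = (1.40×10⁹)^(1/4) = 193 K.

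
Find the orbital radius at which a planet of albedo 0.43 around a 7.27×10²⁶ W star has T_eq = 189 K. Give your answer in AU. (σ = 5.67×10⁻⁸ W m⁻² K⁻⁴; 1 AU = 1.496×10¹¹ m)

d ≈ 2.26 AU

From T_eq⁴ = L(1−A)/(16πσd²): d = √[L(1−A)/(16πσT_eq⁴)].
d = √[7.27×10²⁶ × 0.57 / (16π × 5.67×10⁻⁸ × (189)⁴)] = 3.38×10¹¹ m = 2.26 AU.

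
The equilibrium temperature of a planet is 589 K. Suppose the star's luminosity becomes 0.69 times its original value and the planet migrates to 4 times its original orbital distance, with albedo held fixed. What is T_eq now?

T_eq ∝ L^(1/4) · d^(−1/2).
T′ = 589 × 0.69^(1/4) / 4^(1/2) = 268 K.

T_eq ≈ 268 K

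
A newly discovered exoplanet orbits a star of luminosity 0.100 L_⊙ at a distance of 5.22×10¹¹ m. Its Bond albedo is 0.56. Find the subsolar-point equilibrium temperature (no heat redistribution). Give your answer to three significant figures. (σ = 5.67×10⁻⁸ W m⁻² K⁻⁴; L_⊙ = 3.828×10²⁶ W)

L = 0.100 × 3.828×10²⁶ = 3.83×10²⁵ W.
Flux: S = L/(4πd²) = 3.83×10²⁵/(4π×(5.22×10¹¹)²) = 11.2 W m⁻².
At the subsolar point the surface absorbs S(1−A) and emits σT⁴ per unit area — no factor of 4, since only the local patch is in balance.
T = [11.2 × 0.44 / 5.67×10⁻⁸]^(1/4) = (8.68×10⁷)^(1/4) = 96.5 K.

T_ss ≈ 96.5 K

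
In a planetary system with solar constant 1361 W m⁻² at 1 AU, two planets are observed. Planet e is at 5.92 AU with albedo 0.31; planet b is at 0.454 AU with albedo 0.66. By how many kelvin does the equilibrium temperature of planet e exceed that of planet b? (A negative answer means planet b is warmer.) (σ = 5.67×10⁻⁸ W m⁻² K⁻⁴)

T_eq = [S₀(1−A)/(4σd²)]^(1/4), so T ∝ (1−A)^(1/4) / √d.
T₁ = [1361×0.69/(4×5.67×10⁻⁸×5.92²)]^(1/4) = 104.26 K.
T₂ = [1361×0.34/(4×5.67×10⁻⁸×0.454²)]^(1/4) = 315.42 K.

ΔT ≈ -211.2 K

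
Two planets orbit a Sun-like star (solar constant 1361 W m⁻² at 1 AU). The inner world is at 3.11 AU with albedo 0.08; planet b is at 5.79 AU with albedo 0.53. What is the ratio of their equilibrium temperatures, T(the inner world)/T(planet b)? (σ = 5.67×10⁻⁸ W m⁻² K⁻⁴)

T₁/T₂ ≈ 1.614

T_eq = [S₀(1−A)/(4σd²)]^(1/4), so T ∝ (1−A)^(1/4) / √d.
T₁ = [1361×0.92/(4×5.67×10⁻⁸×3.11²)]^(1/4) = 154.57 K.
T₂ = [1361×0.47/(4×5.67×10⁻⁸×5.79²)]^(1/4) = 95.77 K.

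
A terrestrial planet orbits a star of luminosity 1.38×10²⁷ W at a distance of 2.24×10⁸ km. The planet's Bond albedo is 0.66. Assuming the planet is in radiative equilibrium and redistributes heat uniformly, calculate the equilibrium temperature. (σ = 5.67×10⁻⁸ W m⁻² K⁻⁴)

T_eq ≈ 239 K

d = 2.24×10⁸ km = 2.24×10¹¹ m.
Flux: S = L/(4πd²) = 1.38×10²⁷/(4π×(2.24×10¹¹)²) = 2190 W m⁻².
Energy balance: absorbed = emitted ⇒ πR²·S(1−A) = 4πR²·σT_eq⁴, so T_eq⁴ = S(1−A)/(4σ).
T_eq = [2190 × 0.34 / (4 × 5.67×10⁻⁸)]^(1/4) = (3.28×10⁹)^(1/4) = 239 K.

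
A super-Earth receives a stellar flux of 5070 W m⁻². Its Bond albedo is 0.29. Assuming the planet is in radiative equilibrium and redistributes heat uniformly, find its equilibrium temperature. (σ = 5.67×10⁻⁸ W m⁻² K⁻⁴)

Energy balance: absorbed = emitted ⇒ πR²·S(1−A) = 4πR²·σT_eq⁴, so T_eq⁴ = S(1−A)/(4σ).
T_eq = [5070 × 0.71 / (4 × 5.67×10⁻⁸)]^(1/4) = (1.59×10¹⁰)^(1/4) = 355 K.

T_eq ≈ 355 K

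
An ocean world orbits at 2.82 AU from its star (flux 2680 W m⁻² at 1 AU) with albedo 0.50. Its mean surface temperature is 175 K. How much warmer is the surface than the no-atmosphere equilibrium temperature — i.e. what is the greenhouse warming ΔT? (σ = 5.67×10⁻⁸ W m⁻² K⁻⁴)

S = 2680/2.82² = 337.0 W m⁻².
T_eq = [S(1−A)/(4σ)]^(1/4) = [337.0×0.50/(4×5.67×10⁻⁸)]^(1/4) = 165.1 K.
ΔT = T_surf − T_eq = 175 − 165.1.

ΔT ≈ 9.9 K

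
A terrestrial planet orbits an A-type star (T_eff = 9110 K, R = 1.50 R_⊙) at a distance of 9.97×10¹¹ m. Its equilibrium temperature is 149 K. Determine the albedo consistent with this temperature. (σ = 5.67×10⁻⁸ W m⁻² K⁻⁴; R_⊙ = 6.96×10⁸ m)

R_⋆ = 1.50 × 6.96×10⁸ = 1.04×10⁹ m.
L = 4πR_⋆²σT_⋆⁴ = 4π(1.04×10⁹)² × 5.67×10⁻⁸ × (9110)⁴ = 5.35×10²⁷ W.
S = L/(4πd²) = 428 W m⁻².
From T_eq⁴ = S(1−A)/(4σ): 1−A = 4σT_eq⁴/S.
1−A = 4 × 5.67×10⁻⁸ × (149)⁴ / 428 = 0.261.

A ≈ 0.74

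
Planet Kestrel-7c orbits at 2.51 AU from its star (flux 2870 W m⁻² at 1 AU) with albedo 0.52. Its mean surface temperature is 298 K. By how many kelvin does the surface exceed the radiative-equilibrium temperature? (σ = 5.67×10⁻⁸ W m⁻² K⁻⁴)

ΔT ≈ 121.8 K

S = 2870/2.51² = 455.5 W m⁻².
T_eq = [S(1−A)/(4σ)]^(1/4) = [455.5×0.48/(4×5.67×10⁻⁸)]^(1/4) = 176.2 K.
ΔT = T_surf − T_eq = 298 − 176.2.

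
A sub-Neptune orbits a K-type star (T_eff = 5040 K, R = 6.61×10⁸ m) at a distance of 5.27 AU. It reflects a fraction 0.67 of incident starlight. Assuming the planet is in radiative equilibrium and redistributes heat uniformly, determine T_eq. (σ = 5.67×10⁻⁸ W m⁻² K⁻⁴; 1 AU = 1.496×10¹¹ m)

d = 5.27 AU = 7.88×10¹¹ m.
L = 4πR_⋆²σT_⋆⁴ = 4π(6.61×10⁸)² × 5.67×10⁻⁸ × (5040)⁴ = 2.01×10²⁶ W.
S = L/(4πd²) = 25.7 W m⁻².
Energy balance: absorbed = emitted ⇒ πR²·S(1−A) = 4πR²·σT_eq⁴, so T_eq⁴ = S(1−A)/(4σ).
T_eq = [25.7 × 0.33 / (4 × 5.67×10⁻⁸)]^(1/4) = (3.74×10⁷)^(1/4) = 78.2 K.

T_eq ≈ 78.2 K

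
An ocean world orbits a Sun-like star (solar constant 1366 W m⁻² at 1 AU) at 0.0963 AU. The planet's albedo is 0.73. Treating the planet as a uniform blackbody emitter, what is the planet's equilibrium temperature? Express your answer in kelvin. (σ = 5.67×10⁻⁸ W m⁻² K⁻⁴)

T_eq ≈ 647 K

Flux at 0.0963 AU: S = 1366/0.0963² = 1.47×10⁵ W m⁻².
Energy balance: absorbed = emitted ⇒ πR²·S(1−A) = 4πR²·σT_eq⁴, so T_eq⁴ = S(1−A)/(4σ).
T_eq = [1.47×10⁵ × 0.27 / (4 × 5.67×10⁻⁸)]^(1/4) = (1.75×10¹¹)^(1/4) = 647 K.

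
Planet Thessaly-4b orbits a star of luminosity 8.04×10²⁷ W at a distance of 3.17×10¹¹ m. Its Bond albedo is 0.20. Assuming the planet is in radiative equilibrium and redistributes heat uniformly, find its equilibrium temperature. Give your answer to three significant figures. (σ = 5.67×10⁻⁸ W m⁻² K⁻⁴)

T_eq ≈ 387 K

Flux: S = L/(4πd²) = 8.04×10²⁷/(4π×(3.17×10¹¹)²) = 6370 W m⁻².
Energy balance: absorbed = emitted ⇒ πR²·S(1−A) = 4πR²·σT_eq⁴, so T_eq⁴ = S(1−A)/(4σ).
T_eq = [6370 × 0.80 / (4 × 5.67×10⁻⁸)]^(1/4) = (2.25×10¹⁰)^(1/4) = 387 K.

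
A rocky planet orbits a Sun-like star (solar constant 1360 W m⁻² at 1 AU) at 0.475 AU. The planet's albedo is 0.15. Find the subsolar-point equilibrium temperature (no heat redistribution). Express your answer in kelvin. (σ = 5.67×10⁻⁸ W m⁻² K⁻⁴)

Flux at 0.475 AU: S = 1360/0.475² = 6030 W m⁻².
At the subsolar point the surface absorbs S(1−A) and emits σT⁴ per unit area — no factor of 4, since only the local patch is in balance.
T = [6030 × 0.85 / 5.67×10⁻⁸]^(1/4) = (9.04×10¹⁰)^(1/4) = 548 K.

T_ss ≈ 548 K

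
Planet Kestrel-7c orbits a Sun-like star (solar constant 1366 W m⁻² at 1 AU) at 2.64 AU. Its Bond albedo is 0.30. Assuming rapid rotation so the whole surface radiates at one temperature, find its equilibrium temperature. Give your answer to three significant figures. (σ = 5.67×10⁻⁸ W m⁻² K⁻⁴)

Flux at 2.64 AU: S = 1366/2.64² = 196 W m⁻².
Energy balance: absorbed = emitted ⇒ πR²·S(1−A) = 4πR²·σT_eq⁴, so T_eq⁴ = S(1−A)/(4σ).
T_eq = [196 × 0.70 / (4 × 5.67×10⁻⁸)]^(1/4) = (6.05×10⁸)^(1/4) = 157 K.

T_eq ≈ 157 K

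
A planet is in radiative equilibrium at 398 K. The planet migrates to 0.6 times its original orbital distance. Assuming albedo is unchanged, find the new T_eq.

T_eq ∝ L^(1/4) · d^(−1/2).
T′ = 398 / 0.6^(1/2) = 514 K.

T_eq ≈ 514 K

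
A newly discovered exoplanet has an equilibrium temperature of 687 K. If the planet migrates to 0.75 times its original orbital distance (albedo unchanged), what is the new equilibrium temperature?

T_eq ≈ 793 K

T_eq ∝ L^(1/4) · d^(−1/2).
T′ = 687 / 0.75^(1/2) = 793 K.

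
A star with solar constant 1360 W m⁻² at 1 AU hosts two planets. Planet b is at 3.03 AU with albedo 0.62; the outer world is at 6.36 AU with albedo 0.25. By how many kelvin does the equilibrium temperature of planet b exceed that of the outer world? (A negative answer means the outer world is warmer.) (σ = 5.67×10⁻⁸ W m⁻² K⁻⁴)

ΔT ≈ 22.8 K

T_eq = [S₀(1−A)/(4σd²)]^(1/4), so T ∝ (1−A)^(1/4) / √d.
T₁ = [1360×0.38/(4×5.67×10⁻⁸×3.03²)]^(1/4) = 125.52 K.
T₂ = [1360×0.75/(4×5.67×10⁻⁸×6.36²)]^(1/4) = 102.69 K.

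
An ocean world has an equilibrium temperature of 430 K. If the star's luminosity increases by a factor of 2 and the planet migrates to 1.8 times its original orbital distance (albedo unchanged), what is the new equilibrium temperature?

T_eq ∝ L^(1/4) · d^(−1/2).
T′ = 430 × 2^(1/4) / 1.8^(1/2) = 381 K.

T_eq ≈ 381 K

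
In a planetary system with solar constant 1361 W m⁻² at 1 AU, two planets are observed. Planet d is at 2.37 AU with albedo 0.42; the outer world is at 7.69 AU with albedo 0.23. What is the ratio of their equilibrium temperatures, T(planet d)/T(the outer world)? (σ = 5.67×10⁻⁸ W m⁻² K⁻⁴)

T_eq = [S₀(1−A)/(4σd²)]^(1/4), so T ∝ (1−A)^(1/4) / √d.
T₁ = [1361×0.58/(4×5.67×10⁻⁸×2.37²)]^(1/4) = 157.77 K.
T₂ = [1361×0.77/(4×5.67×10⁻⁸×7.69²)]^(1/4) = 94.02 K.

T₁/T₂ ≈ 1.678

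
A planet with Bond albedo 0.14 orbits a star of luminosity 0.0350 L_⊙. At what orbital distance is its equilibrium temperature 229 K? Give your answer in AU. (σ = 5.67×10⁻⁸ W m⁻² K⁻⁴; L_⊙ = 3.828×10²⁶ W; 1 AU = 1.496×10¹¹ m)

L = 0.0350 × 3.828×10²⁶ = 1.34×10²⁵ W.
From T_eq⁴ = L(1−A)/(16πσd²): d = √[L(1−A)/(16πσT_eq⁴)].
d = √[1.34×10²⁵ × 0.86 / (16π × 5.67×10⁻⁸ × (229)⁴)] = 3.83×10¹⁰ m = 0.256 AU.

d ≈ 0.256 AU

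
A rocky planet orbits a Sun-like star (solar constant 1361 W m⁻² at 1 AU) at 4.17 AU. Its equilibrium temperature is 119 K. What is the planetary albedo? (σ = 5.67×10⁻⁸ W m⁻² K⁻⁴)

Flux at 4.17 AU: S = 1361/4.17² = 78.3 W m⁻².
From T_eq⁴ = S(1−A)/(4σ): 1−A = 4σT_eq⁴/S.
1−A = 4 × 5.67×10⁻⁸ × (119)⁴ / 78.3 = 0.581.

A ≈ 0.42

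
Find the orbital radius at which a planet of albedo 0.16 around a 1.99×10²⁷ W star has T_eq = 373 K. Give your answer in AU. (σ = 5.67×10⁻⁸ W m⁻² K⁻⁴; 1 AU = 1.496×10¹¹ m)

d ≈ 1.16 AU

From T_eq⁴ = L(1−A)/(16πσd²): d = √[L(1−A)/(16πσT_eq⁴)].
d = √[1.99×10²⁷ × 0.84 / (16π × 5.67×10⁻⁸ × (373)⁴)] = 1.74×10¹¹ m = 1.16 AU.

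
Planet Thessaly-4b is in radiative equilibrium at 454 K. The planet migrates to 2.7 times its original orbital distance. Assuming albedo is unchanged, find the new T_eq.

T_eq ∝ L^(1/4) · d^(−1/2).
T′ = 454 / 2.7^(1/2) = 276 K.

T_eq ≈ 276 K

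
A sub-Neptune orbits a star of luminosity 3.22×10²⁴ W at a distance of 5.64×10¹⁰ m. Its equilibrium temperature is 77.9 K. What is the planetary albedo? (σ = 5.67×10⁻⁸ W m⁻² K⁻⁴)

Flux: S = L/(4πd²) = 3.22×10²⁴/(4π×(5.64×10¹⁰)²) = 80.6 W m⁻².
From T_eq⁴ = S(1−A)/(4σ): 1−A = 4σT_eq⁴/S.
1−A = 4 × 5.67×10⁻⁸ × (77.9)⁴ / 80.6 = 0.104.

A ≈ 0.90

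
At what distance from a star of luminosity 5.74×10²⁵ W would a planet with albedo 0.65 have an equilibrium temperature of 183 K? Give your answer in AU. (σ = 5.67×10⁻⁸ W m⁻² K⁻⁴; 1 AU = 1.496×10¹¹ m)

From T_eq⁴ = L(1−A)/(16πσd²): d = √[L(1−A)/(16πσT_eq⁴)].
d = √[5.74×10²⁵ × 0.35 / (16π × 5.67×10⁻⁸ × (183)⁴)] = 7.93×10¹⁰ m = 0.530 AU.

d ≈ 0.530 AU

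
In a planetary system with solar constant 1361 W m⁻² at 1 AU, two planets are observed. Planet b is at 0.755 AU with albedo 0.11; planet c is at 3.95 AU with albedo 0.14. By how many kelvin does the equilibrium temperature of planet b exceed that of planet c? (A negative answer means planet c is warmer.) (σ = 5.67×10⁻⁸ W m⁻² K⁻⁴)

ΔT ≈ 176.3 K

T_eq = [S₀(1−A)/(4σd²)]^(1/4), so T ∝ (1−A)^(1/4) / √d.
T₁ = [1361×0.89/(4×5.67×10⁻⁸×0.755²)]^(1/4) = 311.12 K.
T₂ = [1361×0.86/(4×5.67×10⁻⁸×3.95²)]^(1/4) = 134.86 K.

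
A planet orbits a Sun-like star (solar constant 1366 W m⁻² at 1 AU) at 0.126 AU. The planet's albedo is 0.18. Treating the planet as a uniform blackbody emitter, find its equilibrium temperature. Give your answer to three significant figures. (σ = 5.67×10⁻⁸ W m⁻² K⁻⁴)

T_eq ≈ 747 K

Flux at 0.126 AU: S = 1366/0.126² = 8.60×10⁴ W m⁻².
Energy balance: absorbed = emitted ⇒ πR²·S(1−A) = 4πR²·σT_eq⁴, so T_eq⁴ = S(1−A)/(4σ).
T_eq = [8.60×10⁴ × 0.82 / (4 × 5.67×10⁻⁸)]^(1/4) = (3.11×10¹¹)^(1/4) = 747 K.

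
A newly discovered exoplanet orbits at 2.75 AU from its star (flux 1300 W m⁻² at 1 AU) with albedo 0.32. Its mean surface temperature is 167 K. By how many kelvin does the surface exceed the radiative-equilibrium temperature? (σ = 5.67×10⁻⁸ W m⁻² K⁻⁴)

ΔT ≈ 16.3 K

S = 1300/2.75² = 171.9 W m⁻².
T_eq = [S(1−A)/(4σ)]^(1/4) = [171.9×0.68/(4×5.67×10⁻⁸)]^(1/4) = 150.7 K.
ΔT = T_surf − T_eq = 167 − 150.7.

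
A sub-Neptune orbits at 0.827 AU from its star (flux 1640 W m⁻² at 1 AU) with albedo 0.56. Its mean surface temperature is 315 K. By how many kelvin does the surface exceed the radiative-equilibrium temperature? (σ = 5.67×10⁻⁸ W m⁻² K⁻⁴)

ΔT ≈ 53.8 K

S = 1640/0.827² = 2398 W m⁻².
T_eq = [S(1−A)/(4σ)]^(1/4) = [2398×0.44/(4×5.67×10⁻⁸)]^(1/4) = 261.2 K.
ΔT = T_surf − T_eq = 315 − 261.2.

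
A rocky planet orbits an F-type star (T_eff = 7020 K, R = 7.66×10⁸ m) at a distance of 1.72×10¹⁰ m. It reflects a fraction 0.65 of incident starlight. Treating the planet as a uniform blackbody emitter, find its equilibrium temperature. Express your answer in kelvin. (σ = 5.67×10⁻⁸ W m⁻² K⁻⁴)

T_eq ≈ 806 K

L = 4πR_⋆²σT_⋆⁴ = 4π(7.66×10⁸)² × 5.67×10⁻⁸ × (7020)⁴ = 1.02×10²⁷ W.
S = L/(4πd²) = 2.73×10⁵ W m⁻².
Energy balance: absorbed = emitted ⇒ πR²·S(1−A) = 4πR²·σT_eq⁴, so T_eq⁴ = S(1−A)/(4σ).
T_eq = [2.73×10⁵ × 0.35 / (4 × 5.67×10⁻⁸)]^(1/4) = (4.21×10¹¹)^(1/4) = 806 K.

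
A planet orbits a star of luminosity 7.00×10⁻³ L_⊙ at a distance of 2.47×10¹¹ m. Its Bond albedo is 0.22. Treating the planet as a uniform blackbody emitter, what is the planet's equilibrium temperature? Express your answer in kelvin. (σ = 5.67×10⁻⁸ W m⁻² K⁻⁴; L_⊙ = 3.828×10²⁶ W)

L = 7.00×10⁻³ × 3.828×10²⁶ = 2.68×10²⁴ W.
Flux: S = L/(4πd²) = 2.68×10²⁴/(4π×(2.47×10¹¹)²) = 3.50 W m⁻².
Energy balance: absorbed = emitted ⇒ πR²·S(1−A) = 4πR²·σT_eq⁴, so T_eq⁴ = S(1−A)/(4σ).
T_eq = [3.50 × 0.78 / (4 × 5.67×10⁻⁸)]^(1/4) = (1.20×10⁷)^(1/4) = 58.9 K.

T_eq ≈ 58.9 K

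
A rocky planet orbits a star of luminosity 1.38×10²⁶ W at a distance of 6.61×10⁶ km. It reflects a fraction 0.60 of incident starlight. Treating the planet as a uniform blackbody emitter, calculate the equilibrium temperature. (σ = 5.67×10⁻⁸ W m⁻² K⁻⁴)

d = 6.61×10⁶ km = 6.61×10⁹ m.
Flux: S = L/(4πd²) = 1.38×10²⁶/(4π×(6.61×10⁹)²) = 2.51×10⁵ W m⁻².
Energy balance: absorbed = emitted ⇒ πR²·S(1−A) = 4πR²·σT_eq⁴, so T_eq⁴ = S(1−A)/(4σ).
T_eq = [2.51×10⁵ × 0.40 / (4 × 5.67×10⁻⁸)]^(1/4) = (4.43×10¹¹)^(1/4) = 816 K.

T_eq ≈ 816 K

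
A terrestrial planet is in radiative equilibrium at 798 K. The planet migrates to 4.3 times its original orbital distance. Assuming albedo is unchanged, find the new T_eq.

T_eq ∝ L^(1/4) · d^(−1/2).
T′ = 798 / 4.3^(1/2) = 385 K.

T_eq ≈ 385 K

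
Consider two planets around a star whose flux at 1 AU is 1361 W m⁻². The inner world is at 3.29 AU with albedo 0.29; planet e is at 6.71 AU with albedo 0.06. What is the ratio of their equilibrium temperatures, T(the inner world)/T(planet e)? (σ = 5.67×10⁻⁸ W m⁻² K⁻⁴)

T_eq = [S₀(1−A)/(4σd²)]^(1/4), so T ∝ (1−A)^(1/4) / √d.
T₁ = [1361×0.71/(4×5.67×10⁻⁸×3.29²)]^(1/4) = 140.85 K.
T₂ = [1361×0.94/(4×5.67×10⁻⁸×6.71²)]^(1/4) = 105.80 K.

T₁/T₂ ≈ 1.331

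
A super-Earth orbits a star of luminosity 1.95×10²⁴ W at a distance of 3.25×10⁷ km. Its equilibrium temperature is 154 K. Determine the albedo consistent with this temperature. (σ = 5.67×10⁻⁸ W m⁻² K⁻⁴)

A ≈ 0.13

d = 3.25×10⁷ km = 3.25×10¹⁰ m.
Flux: S = L/(4πd²) = 1.95×10²⁴/(4π×(3.25×10¹⁰)²) = 147 W m⁻².
From T_eq⁴ = S(1−A)/(4σ): 1−A = 4σT_eq⁴/S.
1−A = 4 × 5.67×10⁻⁸ × (154)⁴ / 147 = 0.868.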